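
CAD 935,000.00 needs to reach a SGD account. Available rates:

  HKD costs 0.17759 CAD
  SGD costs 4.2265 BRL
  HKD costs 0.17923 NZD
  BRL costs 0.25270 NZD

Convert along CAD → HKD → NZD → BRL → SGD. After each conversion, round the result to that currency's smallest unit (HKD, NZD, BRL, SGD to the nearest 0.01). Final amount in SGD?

CAD 935,000.00 ÷ 0.17759 = HKD 5,264,936.09
HKD 5,264,936.09 × 0.17923 = NZD 943,634.50
NZD 943,634.50 ÷ 0.25270 = BRL 3,734,208.55
BRL 3,734,208.55 ÷ 4.2265 = SGD 883,522.67

SGD 883,522.67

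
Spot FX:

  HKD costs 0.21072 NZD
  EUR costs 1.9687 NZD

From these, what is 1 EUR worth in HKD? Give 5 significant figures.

EUR/HKD = 9.3427

1 EUR × 1.9687 = 1.9687 NZD
1.9687 NZD ÷ 0.21072 = 9.34273 HKD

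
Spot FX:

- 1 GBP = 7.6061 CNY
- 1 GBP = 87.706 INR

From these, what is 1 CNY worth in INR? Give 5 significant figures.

CNY/INR = 11.531

1 CNY ÷ 7.6061 = 0.131473 GBP
0.131473 GBP × 87.706 = 11.531 INR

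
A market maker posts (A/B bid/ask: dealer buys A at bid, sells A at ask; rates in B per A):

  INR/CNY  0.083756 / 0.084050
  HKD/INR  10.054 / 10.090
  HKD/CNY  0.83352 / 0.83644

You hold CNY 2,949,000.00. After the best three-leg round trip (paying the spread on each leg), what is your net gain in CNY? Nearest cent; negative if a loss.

Net profit: CNY 19,894.66

Best loop CNY → HKD → INR → CNY:
CNY 2,949,000.00 ÷ 0.83644 (buy HKD at ask) = HKD 3,525,656.35
HKD 3,525,656.35 × 10.054 (sell HKD at bid) = INR 35,446,948.97
INR 35,446,948.97 × 0.083756 (sell INR at bid) = CNY 2,968,894.66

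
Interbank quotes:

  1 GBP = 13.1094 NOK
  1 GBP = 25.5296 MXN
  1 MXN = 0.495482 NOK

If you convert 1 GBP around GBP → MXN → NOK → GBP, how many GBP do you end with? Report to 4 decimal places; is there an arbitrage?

0.9649 (arbitrage exists)

Around GBP → MXN → NOK → GBP: 1 × 25.5296 × 0.495482 ÷ 13.1094 = 0.964915
Product < 1; profitable direction is GBP → NOK → MXN → GBP.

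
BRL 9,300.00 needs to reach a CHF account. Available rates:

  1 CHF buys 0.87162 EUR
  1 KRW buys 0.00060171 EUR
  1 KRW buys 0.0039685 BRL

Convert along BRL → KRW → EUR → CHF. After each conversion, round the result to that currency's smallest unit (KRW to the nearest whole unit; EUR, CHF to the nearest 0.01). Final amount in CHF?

BRL 9,300.00 ÷ 0.0039685 = KRW 2,343,455
KRW 2,343,455 × 0.00060171 = EUR 1,410.08
EUR 1,410.08 ÷ 0.87162 = CHF 1,617.77

CHF 1,617.77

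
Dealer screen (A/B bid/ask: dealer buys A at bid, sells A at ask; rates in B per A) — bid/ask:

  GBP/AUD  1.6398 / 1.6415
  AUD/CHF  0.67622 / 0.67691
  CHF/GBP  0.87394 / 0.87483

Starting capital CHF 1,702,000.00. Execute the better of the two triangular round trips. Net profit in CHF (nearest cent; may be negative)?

Net profit: CHF 48,911.00

Best loop CHF → AUD → GBP → CHF:
CHF 1,702,000.00 ÷ 0.67691 (buy AUD at ask) = AUD 2,514,366.75
AUD 2,514,366.75 ÷ 1.6415 (buy GBP at ask) = GBP 1,531,749.47
GBP 1,531,749.47 ÷ 0.87483 (buy CHF at ask) = CHF 1,750,911.00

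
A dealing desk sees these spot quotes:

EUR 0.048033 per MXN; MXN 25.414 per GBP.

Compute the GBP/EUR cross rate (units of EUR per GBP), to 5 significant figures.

1 GBP × 25.414 = 25.414 MXN
25.414 MXN × 0.048033 = 1.22071 EUR

GBP/EUR = 1.2207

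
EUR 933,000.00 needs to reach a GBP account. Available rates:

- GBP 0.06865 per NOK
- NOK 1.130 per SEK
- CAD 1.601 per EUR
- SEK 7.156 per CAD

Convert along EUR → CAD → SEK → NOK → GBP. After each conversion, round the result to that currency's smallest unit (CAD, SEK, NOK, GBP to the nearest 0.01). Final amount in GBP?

GBP 829,205.73

EUR 933,000.00 × 1.601 = CAD 1,493,733.00
CAD 1,493,733.00 × 7.156 = SEK 10,689,153.35
SEK 10,689,153.35 × 1.130 = NOK 12,078,743.29
NOK 12,078,743.29 × 0.06865 = GBP 829,205.73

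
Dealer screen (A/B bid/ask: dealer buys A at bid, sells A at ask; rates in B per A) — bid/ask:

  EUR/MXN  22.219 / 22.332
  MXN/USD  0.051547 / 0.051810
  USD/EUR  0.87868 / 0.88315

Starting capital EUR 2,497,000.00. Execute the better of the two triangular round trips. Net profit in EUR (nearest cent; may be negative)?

Best loop EUR → MXN → USD → EUR:
EUR 2,497,000.00 × 22.219 (sell EUR at bid) = MXN 55,480,843.00
MXN 55,480,843.00 × 0.051547 (sell MXN at bid) = USD 2,859,871.01
USD 2,859,871.01 × 0.87868 (sell USD at bid) = EUR 2,512,911.46

Net profit: EUR 15,911.46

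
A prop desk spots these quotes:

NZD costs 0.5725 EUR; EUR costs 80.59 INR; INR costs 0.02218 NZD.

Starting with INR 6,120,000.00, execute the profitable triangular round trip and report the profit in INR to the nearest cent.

Profit: INR 142,815.40

Profitable loop is INR → NZD → EUR → INR:
INR 6,120,000.00 × 0.02218 = NZD 135,741.60
NZD 135,741.60 × 0.5725 = EUR 77,712.07
EUR 77,712.07 × 80.59 = INR 6,262,815.40
Profit = INR 6,262,815.40 − INR 6,120,000.00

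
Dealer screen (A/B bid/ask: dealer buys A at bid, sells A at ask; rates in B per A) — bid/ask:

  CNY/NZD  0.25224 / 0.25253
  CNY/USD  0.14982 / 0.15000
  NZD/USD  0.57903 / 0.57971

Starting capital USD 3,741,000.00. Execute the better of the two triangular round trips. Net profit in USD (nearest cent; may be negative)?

Net profit: USD 87,544.77

Best loop USD → NZD → CNY → USD:
USD 3,741,000.00 ÷ 0.57971 (buy NZD at ask) = NZD 6,453,226.61
NZD 6,453,226.61 ÷ 0.25253 (buy CNY at ask) = CNY 25,554,296.97
CNY 25,554,296.97 × 0.14982 (sell CNY at bid) = USD 3,828,544.77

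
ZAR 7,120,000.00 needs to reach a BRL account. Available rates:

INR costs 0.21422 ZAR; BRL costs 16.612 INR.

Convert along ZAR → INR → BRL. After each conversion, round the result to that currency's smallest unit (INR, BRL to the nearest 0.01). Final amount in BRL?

BRL 2,000,774.10

ZAR 7,120,000.00 ÷ 0.21422 = INR 33,236,859.30
INR 33,236,859.30 ÷ 16.612 = BRL 2,000,774.10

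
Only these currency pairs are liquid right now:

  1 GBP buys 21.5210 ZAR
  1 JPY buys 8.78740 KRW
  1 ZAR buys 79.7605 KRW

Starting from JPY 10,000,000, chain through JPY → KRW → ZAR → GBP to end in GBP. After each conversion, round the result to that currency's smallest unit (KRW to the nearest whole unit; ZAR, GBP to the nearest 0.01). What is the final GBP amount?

JPY 10,000,000 × 8.78740 = KRW 87,874,000
KRW 87,874,000 ÷ 79.7605 = ZAR 1,101,723.28
ZAR 1,101,723.28 ÷ 21.5210 = GBP 51,192.94

GBP 51,192.94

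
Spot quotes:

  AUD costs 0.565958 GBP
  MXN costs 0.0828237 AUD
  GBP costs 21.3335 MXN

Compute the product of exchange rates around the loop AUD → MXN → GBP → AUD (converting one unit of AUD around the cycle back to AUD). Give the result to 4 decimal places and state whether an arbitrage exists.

1.0000 (no arbitrage)

Around AUD → MXN → GBP → AUD: 1 ÷ 0.0828237 ÷ 21.3335 ÷ 0.565958 = 0.999998
Product ≈ 1 (deviation 0.000%, within rounding noise).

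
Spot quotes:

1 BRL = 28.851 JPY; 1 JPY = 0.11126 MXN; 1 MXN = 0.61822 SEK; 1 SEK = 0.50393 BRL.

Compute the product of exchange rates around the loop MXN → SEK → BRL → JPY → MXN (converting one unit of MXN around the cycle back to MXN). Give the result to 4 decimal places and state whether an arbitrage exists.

Around MXN → SEK → BRL → JPY → MXN: 1 × 0.61822 × 0.50393 × 28.851 × 0.11126 = 1.000030
Product ≈ 1 (deviation 0.003%, within rounding noise).

1.0000 (no arbitrage)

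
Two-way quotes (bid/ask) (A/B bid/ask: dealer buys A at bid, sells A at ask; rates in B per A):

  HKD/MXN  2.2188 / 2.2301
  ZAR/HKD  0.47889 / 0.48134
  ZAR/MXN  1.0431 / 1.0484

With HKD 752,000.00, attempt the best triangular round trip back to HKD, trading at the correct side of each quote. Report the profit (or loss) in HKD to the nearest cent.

Best loop HKD → MXN → ZAR → HKD:
HKD 752,000.00 × 2.2188 (sell HKD at bid) = MXN 1,668,537.60
MXN 1,668,537.60 ÷ 1.0484 (buy ZAR at ask) = ZAR 1,591,508.58
ZAR 1,591,508.58 × 0.47889 (sell ZAR at bid) = HKD 762,157.55

Net profit: HKD 10,157.55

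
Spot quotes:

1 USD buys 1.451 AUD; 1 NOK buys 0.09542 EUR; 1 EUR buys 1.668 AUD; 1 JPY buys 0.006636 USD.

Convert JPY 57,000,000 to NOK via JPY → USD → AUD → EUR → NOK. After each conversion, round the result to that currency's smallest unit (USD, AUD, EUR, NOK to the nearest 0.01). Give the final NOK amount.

NOK 3,448,364.70

JPY 57,000,000 × 0.006636 = USD 378,252.00
USD 378,252.00 × 1.451 = AUD 548,843.65
AUD 548,843.65 ÷ 1.668 = EUR 329,042.96
EUR 329,042.96 ÷ 0.09542 = NOK 3,448,364.70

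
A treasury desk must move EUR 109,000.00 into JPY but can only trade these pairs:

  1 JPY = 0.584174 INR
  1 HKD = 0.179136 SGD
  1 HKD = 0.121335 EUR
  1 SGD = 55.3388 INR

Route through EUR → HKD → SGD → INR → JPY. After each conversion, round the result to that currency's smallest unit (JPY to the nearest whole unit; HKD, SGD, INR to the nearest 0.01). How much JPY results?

EUR 109,000.00 ÷ 0.121335 = HKD 898,339.31
HKD 898,339.31 × 0.179136 = SGD 160,924.91
SGD 160,924.91 × 55.3388 = INR 8,905,391.41
INR 8,905,391.41 ÷ 0.584174 = JPY 15,244,416

JPY 15,244,416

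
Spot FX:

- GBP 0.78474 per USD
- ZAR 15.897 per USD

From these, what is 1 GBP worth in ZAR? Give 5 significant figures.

GBP/ZAR = 20.258

1 GBP ÷ 0.78474 = 1.27431 USD
1.27431 USD × 15.897 = 20.2577 ZAR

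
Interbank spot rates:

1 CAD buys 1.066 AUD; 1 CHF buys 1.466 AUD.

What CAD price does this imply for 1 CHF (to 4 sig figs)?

1 CHF × 1.466 = 1.466 AUD
1.466 AUD ÷ 1.066 = 1.37523 CAD

CHF/CAD = 1.375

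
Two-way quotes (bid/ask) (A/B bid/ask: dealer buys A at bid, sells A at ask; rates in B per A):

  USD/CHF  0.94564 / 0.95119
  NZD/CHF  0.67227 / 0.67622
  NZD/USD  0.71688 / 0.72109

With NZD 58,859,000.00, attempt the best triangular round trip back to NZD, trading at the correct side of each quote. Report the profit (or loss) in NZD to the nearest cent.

Best loop NZD → USD → CHF → NZD:
NZD 58,859,000.00 × 0.71688 (sell NZD at bid) = USD 42,194,839.92
USD 42,194,839.92 × 0.94564 (sell USD at bid) = CHF 39,901,128.42
CHF 39,901,128.42 ÷ 0.67622 (buy NZD at ask) = NZD 59,006,134.72

Net profit: NZD 147,134.72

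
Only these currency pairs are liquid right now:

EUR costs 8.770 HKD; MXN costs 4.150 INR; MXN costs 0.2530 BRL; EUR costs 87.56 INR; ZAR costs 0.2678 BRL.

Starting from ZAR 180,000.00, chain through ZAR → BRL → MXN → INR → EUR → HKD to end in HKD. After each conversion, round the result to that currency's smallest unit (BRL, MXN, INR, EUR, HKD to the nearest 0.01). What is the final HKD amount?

ZAR 180,000.00 × 0.2678 = BRL 48,204.00
BRL 48,204.00 ÷ 0.2530 = MXN 190,529.64
MXN 190,529.64 × 4.150 = INR 790,698.01
INR 790,698.01 ÷ 87.56 = EUR 9,030.36
EUR 9,030.36 × 8.770 = HKD 79,196.26

HKD 79,196.26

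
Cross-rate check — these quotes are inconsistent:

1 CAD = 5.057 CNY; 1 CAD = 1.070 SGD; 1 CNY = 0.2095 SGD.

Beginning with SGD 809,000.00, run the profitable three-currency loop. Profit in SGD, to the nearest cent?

Profit: SGD 8,062.57

Profitable loop is SGD → CNY → CAD → SGD:
SGD 809,000.00 ÷ 0.2095 = CNY 3,861,575.18
CNY 3,861,575.18 ÷ 5.057 = CAD 763,609.88
CAD 763,609.88 × 1.070 = SGD 817,062.57
Profit = SGD 817,062.57 − SGD 809,000.00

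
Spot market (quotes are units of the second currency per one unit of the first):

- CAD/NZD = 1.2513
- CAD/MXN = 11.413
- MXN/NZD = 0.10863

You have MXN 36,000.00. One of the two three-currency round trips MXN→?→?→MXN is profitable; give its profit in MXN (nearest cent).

Profit: MXN 334.10

Profitable loop is MXN → CAD → NZD → MXN:
MXN 36,000.00 ÷ 11.413 = CAD 3,154.30
CAD 3,154.30 × 1.2513 = NZD 3,946.97
NZD 3,946.97 ÷ 0.10863 = MXN 36,334.10
Profit = MXN 36,334.10 − MXN 36,000.00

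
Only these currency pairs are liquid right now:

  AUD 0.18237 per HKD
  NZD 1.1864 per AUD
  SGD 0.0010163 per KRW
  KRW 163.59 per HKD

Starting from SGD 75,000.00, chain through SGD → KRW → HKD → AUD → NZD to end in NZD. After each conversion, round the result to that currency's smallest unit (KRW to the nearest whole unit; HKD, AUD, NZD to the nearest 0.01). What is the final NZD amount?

NZD 97,603.89

SGD 75,000.00 ÷ 0.0010163 = KRW 73,797,107
KRW 73,797,107 ÷ 163.59 = HKD 451,110.14
HKD 451,110.14 × 0.18237 = AUD 82,268.96
AUD 82,268.96 × 1.1864 = NZD 97,603.89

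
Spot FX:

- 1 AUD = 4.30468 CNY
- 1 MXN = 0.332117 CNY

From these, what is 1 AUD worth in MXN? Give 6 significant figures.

1 AUD × 4.30468 = 4.30468 CNY
4.30468 CNY ÷ 0.332117 = 12.9613 MXN

AUD/MXN = 12.9613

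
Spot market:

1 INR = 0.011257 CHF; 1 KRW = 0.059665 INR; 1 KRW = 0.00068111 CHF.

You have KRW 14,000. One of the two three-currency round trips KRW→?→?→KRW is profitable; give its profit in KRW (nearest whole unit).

Profitable loop is KRW → CHF → INR → KRW:
KRW 14,000 × 0.00068111 = CHF 9.54
CHF 9.54 ÷ 0.011257 = INR 847.08
INR 847.08 ÷ 0.059665 = KRW 14,197
Profit = KRW 14,197 − KRW 14,000

Profit: KRW 197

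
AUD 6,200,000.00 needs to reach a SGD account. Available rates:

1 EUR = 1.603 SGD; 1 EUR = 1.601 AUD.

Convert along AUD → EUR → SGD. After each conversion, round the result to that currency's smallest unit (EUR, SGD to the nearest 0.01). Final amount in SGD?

SGD 6,207,745.16

AUD 6,200,000.00 ÷ 1.601 = EUR 3,872,579.64
EUR 3,872,579.64 × 1.603 = SGD 6,207,745.16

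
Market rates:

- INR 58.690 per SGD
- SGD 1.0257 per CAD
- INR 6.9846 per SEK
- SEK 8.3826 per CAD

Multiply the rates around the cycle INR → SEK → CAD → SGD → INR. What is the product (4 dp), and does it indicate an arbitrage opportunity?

Around INR → SEK → CAD → SGD → INR: 1 ÷ 6.9846 ÷ 8.3826 × 1.0257 × 58.690 = 1.028168
Product > 1; profitable direction is INR → SEK → CAD → SGD → INR.

1.0282 (arbitrage exists)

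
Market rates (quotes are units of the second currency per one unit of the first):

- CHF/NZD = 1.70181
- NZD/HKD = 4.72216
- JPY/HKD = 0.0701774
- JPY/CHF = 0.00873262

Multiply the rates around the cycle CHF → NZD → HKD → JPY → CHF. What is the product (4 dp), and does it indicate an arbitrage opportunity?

Around CHF → NZD → HKD → JPY → CHF: 1 × 1.70181 × 4.72216 ÷ 0.0701774 × 0.00873262 = 0.999998
Product ≈ 1 (deviation 0.000%, within rounding noise).

1.0000 (no arbitrage)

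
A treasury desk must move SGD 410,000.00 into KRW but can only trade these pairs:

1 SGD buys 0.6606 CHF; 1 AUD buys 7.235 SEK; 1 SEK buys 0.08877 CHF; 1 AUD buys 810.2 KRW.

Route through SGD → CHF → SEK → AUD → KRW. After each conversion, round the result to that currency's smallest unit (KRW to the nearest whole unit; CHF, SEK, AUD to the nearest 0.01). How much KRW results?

SGD 410,000.00 × 0.6606 = CHF 270,846.00
CHF 270,846.00 ÷ 0.08877 = SEK 3,051,098.34
SEK 3,051,098.34 ÷ 7.235 = AUD 421,713.66
AUD 421,713.66 × 810.2 = KRW 341,672,407

KRW 341,672,407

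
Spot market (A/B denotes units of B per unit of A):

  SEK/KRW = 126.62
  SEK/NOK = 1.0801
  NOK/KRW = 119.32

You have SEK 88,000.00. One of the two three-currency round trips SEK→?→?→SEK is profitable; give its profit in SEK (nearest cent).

Profitable loop is SEK → NOK → KRW → SEK:
SEK 88,000.00 × 1.0801 = NOK 95,048.80
NOK 95,048.80 × 119.32 = KRW 11,341,223
KRW 11,341,223 ÷ 126.62 = SEK 89,568.97
Profit = SEK 89,568.97 − SEK 88,000.00

Profit: SEK 1,568.97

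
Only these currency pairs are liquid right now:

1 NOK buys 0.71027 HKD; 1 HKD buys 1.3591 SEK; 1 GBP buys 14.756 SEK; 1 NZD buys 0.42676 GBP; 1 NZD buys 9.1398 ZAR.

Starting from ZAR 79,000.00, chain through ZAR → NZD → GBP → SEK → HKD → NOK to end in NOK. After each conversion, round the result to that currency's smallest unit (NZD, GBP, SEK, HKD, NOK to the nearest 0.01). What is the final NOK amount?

NOK 56,385.60

ZAR 79,000.00 ÷ 9.1398 = NZD 8,643.52
NZD 8,643.52 × 0.42676 = GBP 3,688.71
GBP 3,688.71 × 14.756 = SEK 54,430.60
SEK 54,430.60 ÷ 1.3591 = HKD 40,049.00
HKD 40,049.00 ÷ 0.71027 = NOK 56,385.60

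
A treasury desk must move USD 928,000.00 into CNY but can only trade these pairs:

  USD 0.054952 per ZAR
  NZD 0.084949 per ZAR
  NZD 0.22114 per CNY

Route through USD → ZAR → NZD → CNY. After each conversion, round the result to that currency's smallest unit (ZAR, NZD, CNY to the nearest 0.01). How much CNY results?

USD 928,000.00 ÷ 0.054952 = ZAR 16,887,465.42
ZAR 16,887,465.42 × 0.084949 = NZD 1,434,573.30
NZD 1,434,573.30 ÷ 0.22114 = CNY 6,487,172.38

CNY 6,487,172.38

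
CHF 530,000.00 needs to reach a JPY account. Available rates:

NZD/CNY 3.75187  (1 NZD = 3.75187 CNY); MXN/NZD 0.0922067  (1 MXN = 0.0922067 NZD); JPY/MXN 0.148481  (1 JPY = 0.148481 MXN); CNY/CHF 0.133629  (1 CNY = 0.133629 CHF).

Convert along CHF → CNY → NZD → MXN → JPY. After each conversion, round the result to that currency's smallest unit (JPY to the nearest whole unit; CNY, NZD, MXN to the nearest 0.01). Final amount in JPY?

JPY 77,213,637

CHF 530,000.00 ÷ 0.133629 = CNY 3,966,204.94
CNY 3,966,204.94 ÷ 3.75187 = NZD 1,057,127.50
NZD 1,057,127.50 ÷ 0.0922067 = MXN 11,464,757.98
MXN 11,464,757.98 ÷ 0.148481 = JPY 77,213,637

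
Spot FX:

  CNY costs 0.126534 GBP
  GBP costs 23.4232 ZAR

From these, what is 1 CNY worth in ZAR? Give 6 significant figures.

1 CNY × 0.126534 = 0.126534 GBP
0.126534 GBP × 23.4232 = 2.96383 ZAR

CNY/ZAR = 2.96383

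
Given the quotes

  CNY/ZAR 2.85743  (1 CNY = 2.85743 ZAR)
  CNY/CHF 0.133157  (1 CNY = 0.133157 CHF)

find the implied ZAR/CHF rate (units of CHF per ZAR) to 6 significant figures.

ZAR/CHF = 0.0466003

1 ZAR ÷ 2.85743 = 0.349965 CNY
0.349965 CNY × 0.133157 = 0.0466003 CHF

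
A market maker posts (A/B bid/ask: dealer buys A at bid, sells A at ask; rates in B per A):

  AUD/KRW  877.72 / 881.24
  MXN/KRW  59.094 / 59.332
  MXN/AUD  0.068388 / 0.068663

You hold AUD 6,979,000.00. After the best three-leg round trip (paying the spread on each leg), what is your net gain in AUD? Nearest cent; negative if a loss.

Net profit: AUD 81,575.60

Best loop AUD → KRW → MXN → AUD:
AUD 6,979,000.00 × 877.72 (sell AUD at bid) = KRW 6,125,607,880
KRW 6,125,607,880 ÷ 59.332 (buy MXN at ask) = MXN 103,242,902.31
MXN 103,242,902.31 × 0.068388 (sell MXN at bid) = AUD 7,060,575.60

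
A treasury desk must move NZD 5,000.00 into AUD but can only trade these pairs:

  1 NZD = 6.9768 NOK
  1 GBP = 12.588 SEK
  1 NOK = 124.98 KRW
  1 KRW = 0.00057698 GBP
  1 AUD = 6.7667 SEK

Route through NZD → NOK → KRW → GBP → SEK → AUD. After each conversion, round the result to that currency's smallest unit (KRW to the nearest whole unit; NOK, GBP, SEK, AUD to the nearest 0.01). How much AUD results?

NZD 5,000.00 × 6.9768 = NOK 34,884.00
NOK 34,884.00 × 124.98 = KRW 4,359,802
KRW 4,359,802 × 0.00057698 = GBP 2,515.52
GBP 2,515.52 × 12.588 = SEK 31,665.37
SEK 31,665.37 ÷ 6.7667 = AUD 4,679.59

AUD 4,679.59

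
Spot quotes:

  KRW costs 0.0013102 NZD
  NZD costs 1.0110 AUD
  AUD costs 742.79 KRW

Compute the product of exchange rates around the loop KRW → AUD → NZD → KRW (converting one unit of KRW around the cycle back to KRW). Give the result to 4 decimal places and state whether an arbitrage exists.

1.0164 (arbitrage exists)

Around KRW → AUD → NZD → KRW: 1 ÷ 742.79 ÷ 1.0110 ÷ 0.0013102 = 1.016354
Product > 1; profitable direction is KRW → AUD → NZD → KRW.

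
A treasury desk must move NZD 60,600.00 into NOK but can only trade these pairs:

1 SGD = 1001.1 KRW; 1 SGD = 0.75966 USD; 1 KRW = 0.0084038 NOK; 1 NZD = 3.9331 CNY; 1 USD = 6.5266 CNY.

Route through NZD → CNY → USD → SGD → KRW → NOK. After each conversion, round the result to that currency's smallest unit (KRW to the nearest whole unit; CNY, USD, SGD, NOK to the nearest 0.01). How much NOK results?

NZD 60,600.00 × 3.9331 = CNY 238,345.86
CNY 238,345.86 ÷ 6.5266 = USD 36,519.15
USD 36,519.15 ÷ 0.75966 = SGD 48,073.02
SGD 48,073.02 × 1001.1 = KRW 48,125,900
KRW 48,125,900 × 0.0084038 = NOK 404,440.44

NOK 404,440.44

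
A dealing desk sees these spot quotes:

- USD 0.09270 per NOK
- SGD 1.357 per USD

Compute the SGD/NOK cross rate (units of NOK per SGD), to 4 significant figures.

SGD/NOK = 7.950

1 SGD ÷ 1.357 = 0.73692 USD
0.73692 USD ÷ 0.09270 = 7.94951 NOK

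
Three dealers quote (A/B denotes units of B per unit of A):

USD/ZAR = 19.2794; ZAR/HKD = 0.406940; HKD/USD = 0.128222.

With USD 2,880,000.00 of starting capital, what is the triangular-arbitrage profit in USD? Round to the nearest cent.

Profitable loop is USD → ZAR → HKD → USD:
USD 2,880,000.00 × 19.2794 = ZAR 55,524,672.00
ZAR 55,524,672.00 × 0.406940 = HKD 22,595,210.02
HKD 22,595,210.02 × 0.128222 = USD 2,897,203.02
Profit = USD 2,897,203.02 − USD 2,880,000.00

Profit: USD 17,203.02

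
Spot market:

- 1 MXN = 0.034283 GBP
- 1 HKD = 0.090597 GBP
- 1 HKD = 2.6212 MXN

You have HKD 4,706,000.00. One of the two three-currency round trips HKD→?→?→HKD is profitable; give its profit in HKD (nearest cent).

Profitable loop is HKD → GBP → MXN → HKD:
HKD 4,706,000.00 × 0.090597 = GBP 426,349.48
GBP 426,349.48 ÷ 0.034283 = MXN 12,436,177.76
MXN 12,436,177.76 ÷ 2.6212 = HKD 4,744,459.70
Profit = HKD 4,744,459.70 − HKD 4,706,000.00

Profit: HKD 38,459.70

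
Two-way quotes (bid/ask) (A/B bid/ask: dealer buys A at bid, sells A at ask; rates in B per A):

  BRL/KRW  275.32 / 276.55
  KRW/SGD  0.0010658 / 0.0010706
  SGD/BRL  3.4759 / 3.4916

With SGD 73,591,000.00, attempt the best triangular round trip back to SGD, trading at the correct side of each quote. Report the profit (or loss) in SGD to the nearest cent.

Best loop SGD → BRL → KRW → SGD:
SGD 73,591,000.00 × 3.4759 (sell SGD at bid) = BRL 255,794,956.90
BRL 255,794,956.90 × 275.32 (sell BRL at bid) = KRW 70,425,467,534
KRW 70,425,467,534 × 0.0010658 (sell KRW at bid) = SGD 75,059,463.30

Net profit: SGD 1,468,463.30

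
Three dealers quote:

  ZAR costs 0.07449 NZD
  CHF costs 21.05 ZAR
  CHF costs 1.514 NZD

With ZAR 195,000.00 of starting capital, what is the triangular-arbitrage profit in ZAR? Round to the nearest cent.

Profit: ZAR 6,956.95

Profitable loop is ZAR → NZD → CHF → ZAR:
ZAR 195,000.00 × 0.07449 = NZD 14,525.55
NZD 14,525.55 ÷ 1.514 = CHF 9,594.15
CHF 9,594.15 × 21.05 = ZAR 201,956.95
Profit = ZAR 201,956.95 − ZAR 195,000.00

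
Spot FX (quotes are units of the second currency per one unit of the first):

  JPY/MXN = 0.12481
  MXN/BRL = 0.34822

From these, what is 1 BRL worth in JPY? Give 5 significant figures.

1 BRL ÷ 0.34822 = 2.87175 MXN
2.87175 MXN ÷ 0.12481 = 23.009 JPY

BRL/JPY = 23.009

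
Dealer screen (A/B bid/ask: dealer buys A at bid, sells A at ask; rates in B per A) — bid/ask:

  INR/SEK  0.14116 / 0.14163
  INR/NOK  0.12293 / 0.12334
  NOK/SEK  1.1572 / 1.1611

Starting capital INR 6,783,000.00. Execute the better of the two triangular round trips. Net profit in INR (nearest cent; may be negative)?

Best loop INR → NOK → SEK → INR:
INR 6,783,000.00 × 0.12293 (sell INR at bid) = NOK 833,834.19
NOK 833,834.19 × 1.1572 (sell NOK at bid) = SEK 964,912.92
SEK 964,912.92 ÷ 0.14163 (buy INR at ask) = INR 6,812,913.40

Net profit: INR 29,913.40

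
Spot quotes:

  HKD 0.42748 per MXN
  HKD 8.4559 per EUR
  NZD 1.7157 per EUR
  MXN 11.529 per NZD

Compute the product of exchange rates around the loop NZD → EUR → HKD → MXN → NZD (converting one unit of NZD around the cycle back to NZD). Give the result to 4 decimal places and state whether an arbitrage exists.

Around NZD → EUR → HKD → MXN → NZD: 1 ÷ 1.7157 × 8.4559 ÷ 0.42748 ÷ 11.529 = 1.000025
Product ≈ 1 (deviation 0.003%, within rounding noise).

1.0000 (no arbitrage)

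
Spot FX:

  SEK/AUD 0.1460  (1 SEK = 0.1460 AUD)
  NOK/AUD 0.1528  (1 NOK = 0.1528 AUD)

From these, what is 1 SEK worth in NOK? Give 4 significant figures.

1 SEK × 0.1460 = 0.146 AUD
0.146 AUD ÷ 0.1528 = 0.955497 NOK

SEK/NOK = 0.9555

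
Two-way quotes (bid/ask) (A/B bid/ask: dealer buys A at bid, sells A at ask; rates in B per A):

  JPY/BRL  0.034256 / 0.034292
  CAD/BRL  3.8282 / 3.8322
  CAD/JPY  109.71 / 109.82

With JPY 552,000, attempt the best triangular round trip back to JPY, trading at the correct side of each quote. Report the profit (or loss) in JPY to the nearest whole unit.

Best loop JPY → CAD → BRL → JPY:
JPY 552,000 ÷ 109.82 (buy CAD at ask) = CAD 5,026.41
CAD 5,026.41 × 3.8282 (sell CAD at bid) = BRL 19,242.09
BRL 19,242.09 ÷ 0.034292 (buy JPY at ask) = JPY 561,125

Net profit: JPY 9,125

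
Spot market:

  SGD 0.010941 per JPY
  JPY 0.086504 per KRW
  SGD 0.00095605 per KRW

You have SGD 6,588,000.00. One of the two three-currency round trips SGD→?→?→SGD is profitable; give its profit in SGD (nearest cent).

Profitable loop is SGD → JPY → KRW → SGD:
SGD 6,588,000.00 ÷ 0.010941 = JPY 602,138,744
JPY 602,138,744 ÷ 0.086504 = KRW 6,960,819,664
KRW 6,960,819,664 × 0.00095605 = SGD 6,654,891.64
Profit = SGD 6,654,891.64 − SGD 6,588,000.00

Profit: SGD 66,891.64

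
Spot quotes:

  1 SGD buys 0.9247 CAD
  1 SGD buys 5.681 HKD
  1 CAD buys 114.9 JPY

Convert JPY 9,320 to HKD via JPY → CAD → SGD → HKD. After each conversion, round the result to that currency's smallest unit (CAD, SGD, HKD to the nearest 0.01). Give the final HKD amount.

JPY 9,320 ÷ 114.9 = CAD 81.11
CAD 81.11 ÷ 0.9247 = SGD 87.71
SGD 87.71 × 5.681 = HKD 498.28

HKD 498.28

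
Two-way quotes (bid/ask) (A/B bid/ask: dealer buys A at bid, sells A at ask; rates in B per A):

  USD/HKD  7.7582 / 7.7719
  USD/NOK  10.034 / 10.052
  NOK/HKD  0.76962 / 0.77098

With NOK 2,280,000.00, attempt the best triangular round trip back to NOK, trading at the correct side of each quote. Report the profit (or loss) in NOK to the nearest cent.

Net profit: NOK 2,444.50

Best loop NOK → USD → HKD → NOK:
NOK 2,280,000.00 ÷ 10.052 (buy USD at ask) = USD 226,820.53
USD 226,820.53 × 7.7582 (sell USD at bid) = HKD 1,759,719.06
HKD 1,759,719.06 ÷ 0.77098 (buy NOK at ask) = NOK 2,282,444.50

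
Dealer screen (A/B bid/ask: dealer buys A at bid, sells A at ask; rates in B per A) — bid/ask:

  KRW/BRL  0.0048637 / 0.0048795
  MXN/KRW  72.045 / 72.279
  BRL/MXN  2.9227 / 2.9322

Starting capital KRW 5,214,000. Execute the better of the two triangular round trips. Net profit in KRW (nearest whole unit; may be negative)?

Net profit: KRW 125,811

Best loop KRW → BRL → MXN → KRW:
KRW 5,214,000 × 0.0048637 (sell KRW at bid) = BRL 25,359.33
BRL 25,359.33 × 2.9227 (sell BRL at bid) = MXN 74,117.72
MXN 74,117.72 × 72.045 (sell MXN at bid) = KRW 5,339,811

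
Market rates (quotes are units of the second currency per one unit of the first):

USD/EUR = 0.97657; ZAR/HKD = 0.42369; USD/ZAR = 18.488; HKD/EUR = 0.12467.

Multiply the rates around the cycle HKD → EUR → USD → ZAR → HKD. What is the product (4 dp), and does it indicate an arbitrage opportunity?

Around HKD → EUR → USD → ZAR → HKD: 1 × 0.12467 ÷ 0.97657 × 18.488 × 0.42369 = 0.999992
Product ≈ 1 (deviation 0.001%, within rounding noise).

1.0000 (no arbitrage)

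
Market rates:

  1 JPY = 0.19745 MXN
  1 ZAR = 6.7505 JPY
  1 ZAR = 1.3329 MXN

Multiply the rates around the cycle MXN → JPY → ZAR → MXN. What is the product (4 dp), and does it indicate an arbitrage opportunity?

1.0000 (no arbitrage)

Around MXN → JPY → ZAR → MXN: 1 ÷ 0.19745 ÷ 6.7505 × 1.3329 = 1.000010
Product ≈ 1 (deviation 0.001%, within rounding noise).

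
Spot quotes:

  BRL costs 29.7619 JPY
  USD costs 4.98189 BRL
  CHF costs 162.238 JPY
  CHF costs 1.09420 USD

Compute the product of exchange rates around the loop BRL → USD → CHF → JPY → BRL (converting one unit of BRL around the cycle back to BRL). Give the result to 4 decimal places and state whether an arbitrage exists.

1.0000 (no arbitrage)

Around BRL → USD → CHF → JPY → BRL: 1 ÷ 4.98189 ÷ 1.09420 × 162.238 ÷ 29.7619 = 1.000003
Product ≈ 1 (deviation 0.000%, within rounding noise).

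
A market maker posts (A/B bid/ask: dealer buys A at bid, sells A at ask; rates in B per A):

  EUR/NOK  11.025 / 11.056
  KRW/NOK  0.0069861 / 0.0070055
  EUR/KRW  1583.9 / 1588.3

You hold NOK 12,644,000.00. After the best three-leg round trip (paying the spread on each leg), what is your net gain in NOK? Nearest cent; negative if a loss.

Net profit: NOK 10,617.24

Best loop NOK → EUR → KRW → NOK:
NOK 12,644,000.00 ÷ 11.056 (buy EUR at ask) = EUR 1,143,632.42
EUR 1,143,632.42 × 1583.9 (sell EUR at bid) = KRW 1,811,399,385
KRW 1,811,399,385 × 0.0069861 (sell KRW at bid) = NOK 12,654,617.24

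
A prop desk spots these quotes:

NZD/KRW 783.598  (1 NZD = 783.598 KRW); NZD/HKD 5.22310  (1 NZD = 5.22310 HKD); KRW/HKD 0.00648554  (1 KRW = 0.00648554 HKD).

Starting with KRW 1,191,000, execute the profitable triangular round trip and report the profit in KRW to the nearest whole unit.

Profitable loop is KRW → NZD → HKD → KRW:
KRW 1,191,000 ÷ 783.598 = NZD 1,519.91
NZD 1,519.91 × 5.22310 = HKD 7,938.65
HKD 7,938.65 ÷ 0.00648554 = KRW 1,224,054
Profit = KRW 1,224,054 − KRW 1,191,000

Profit: KRW 33,054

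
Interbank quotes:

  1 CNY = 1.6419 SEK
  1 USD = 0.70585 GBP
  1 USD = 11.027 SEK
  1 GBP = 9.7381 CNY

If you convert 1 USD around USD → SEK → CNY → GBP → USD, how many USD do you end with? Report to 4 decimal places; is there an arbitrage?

Around USD → SEK → CNY → GBP → USD: 1 × 11.027 ÷ 1.6419 ÷ 9.7381 ÷ 0.70585 = 0.977066
Product < 1; profitable direction is USD → GBP → CNY → SEK → USD.

0.9771 (arbitrage exists)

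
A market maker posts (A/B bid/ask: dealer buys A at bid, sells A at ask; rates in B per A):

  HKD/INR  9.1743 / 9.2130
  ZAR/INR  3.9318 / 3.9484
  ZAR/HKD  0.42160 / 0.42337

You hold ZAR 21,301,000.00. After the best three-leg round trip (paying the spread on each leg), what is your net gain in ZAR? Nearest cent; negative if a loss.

Best loop ZAR → INR → HKD → ZAR:
ZAR 21,301,000.00 × 3.9318 (sell ZAR at bid) = INR 83,751,271.80
INR 83,751,271.80 ÷ 9.2130 (buy HKD at ask) = HKD 9,090,553.76
HKD 9,090,553.76 ÷ 0.42337 (buy ZAR at ask) = ZAR 21,471,889.27

Net profit: ZAR 170,889.27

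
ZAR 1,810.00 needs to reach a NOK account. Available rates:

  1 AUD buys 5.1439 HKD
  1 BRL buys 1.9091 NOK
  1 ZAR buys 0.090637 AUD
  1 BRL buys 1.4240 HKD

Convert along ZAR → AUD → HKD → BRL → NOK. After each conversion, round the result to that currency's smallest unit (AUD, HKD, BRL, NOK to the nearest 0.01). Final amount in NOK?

NOK 1,131.33

ZAR 1,810.00 × 0.090637 = AUD 164.05
AUD 164.05 × 5.1439 = HKD 843.86
HKD 843.86 ÷ 1.4240 = BRL 592.60
BRL 592.60 × 1.9091 = NOK 1,131.33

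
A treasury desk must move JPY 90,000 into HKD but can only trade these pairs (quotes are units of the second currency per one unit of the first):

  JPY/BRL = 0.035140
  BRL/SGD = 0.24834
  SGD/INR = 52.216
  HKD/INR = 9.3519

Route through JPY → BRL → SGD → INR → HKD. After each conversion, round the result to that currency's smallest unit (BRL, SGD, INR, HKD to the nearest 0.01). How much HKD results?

HKD 4,385.25

JPY 90,000 × 0.035140 = BRL 3,162.60
BRL 3,162.60 × 0.24834 = SGD 785.40
SGD 785.40 × 52.216 = INR 41,010.45
INR 41,010.45 ÷ 9.3519 = HKD 4,385.25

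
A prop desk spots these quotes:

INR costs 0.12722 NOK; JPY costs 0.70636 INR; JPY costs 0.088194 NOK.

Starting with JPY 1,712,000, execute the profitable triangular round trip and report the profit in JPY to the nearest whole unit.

Profit: JPY 32,401

Profitable loop is JPY → INR → NOK → JPY:
JPY 1,712,000 × 0.70636 = INR 1,209,288.32
INR 1,209,288.32 × 0.12722 = NOK 153,845.66
NOK 153,845.66 ÷ 0.088194 = JPY 1,744,401
Profit = JPY 1,744,401 − JPY 1,712,000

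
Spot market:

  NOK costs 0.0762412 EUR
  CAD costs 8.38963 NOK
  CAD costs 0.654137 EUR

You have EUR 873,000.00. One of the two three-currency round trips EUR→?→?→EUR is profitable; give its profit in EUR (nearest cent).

Profit: EUR 19,792.28

Profitable loop is EUR → NOK → CAD → EUR:
EUR 873,000.00 ÷ 0.0762412 = NOK 11,450,501.83
NOK 11,450,501.83 ÷ 8.38963 = CAD 1,364,839.91
CAD 1,364,839.91 × 0.654137 = EUR 892,792.28
Profit = EUR 892,792.28 − EUR 873,000.00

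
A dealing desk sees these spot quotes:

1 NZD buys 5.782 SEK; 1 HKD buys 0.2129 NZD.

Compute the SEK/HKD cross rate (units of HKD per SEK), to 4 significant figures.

1 SEK ÷ 5.782 = 0.172951 NZD
0.172951 NZD ÷ 0.2129 = 0.812356 HKD

SEK/HKD = 0.8124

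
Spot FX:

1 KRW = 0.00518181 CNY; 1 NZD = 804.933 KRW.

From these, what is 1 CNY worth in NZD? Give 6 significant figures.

1 CNY ÷ 0.00518181 = 192.983 KRW
192.983 KRW ÷ 804.933 = 0.23975 NZD

CNY/NZD = 0.239750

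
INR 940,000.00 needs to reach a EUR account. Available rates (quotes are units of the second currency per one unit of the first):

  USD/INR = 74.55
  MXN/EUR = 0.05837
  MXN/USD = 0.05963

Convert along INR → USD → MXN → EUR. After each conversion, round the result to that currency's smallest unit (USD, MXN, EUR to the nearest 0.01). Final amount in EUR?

INR 940,000.00 ÷ 74.55 = USD 12,608.99
USD 12,608.99 ÷ 0.05963 = MXN 211,453.80
MXN 211,453.80 × 0.05837 = EUR 12,342.56

EUR 12,342.56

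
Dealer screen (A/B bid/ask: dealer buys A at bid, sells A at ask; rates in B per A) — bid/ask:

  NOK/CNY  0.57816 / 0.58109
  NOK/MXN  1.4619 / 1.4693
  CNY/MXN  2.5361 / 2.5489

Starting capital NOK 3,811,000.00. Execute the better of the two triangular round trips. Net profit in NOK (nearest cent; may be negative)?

Best loop NOK → CNY → MXN → NOK:
NOK 3,811,000.00 × 0.57816 (sell NOK at bid) = CNY 2,203,367.76
CNY 2,203,367.76 × 2.5361 (sell CNY at bid) = MXN 5,587,960.98
MXN 5,587,960.98 ÷ 1.4693 (buy NOK at ask) = NOK 3,803,145.02

Net result: NOK -7,854.98 (no profitable arbitrage after spreads)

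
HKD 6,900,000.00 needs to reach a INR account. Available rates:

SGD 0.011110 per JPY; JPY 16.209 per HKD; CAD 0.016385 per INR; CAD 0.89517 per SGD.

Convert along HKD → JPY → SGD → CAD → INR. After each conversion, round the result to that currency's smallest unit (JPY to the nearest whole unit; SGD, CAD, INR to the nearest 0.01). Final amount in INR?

HKD 6,900,000.00 × 16.209 = JPY 111,842,100
JPY 111,842,100 × 0.011110 = SGD 1,242,565.73
SGD 1,242,565.73 × 0.89517 = CAD 1,112,307.56
CAD 1,112,307.56 ÷ 0.016385 = INR 67,885,722.31

INR 67,885,722.31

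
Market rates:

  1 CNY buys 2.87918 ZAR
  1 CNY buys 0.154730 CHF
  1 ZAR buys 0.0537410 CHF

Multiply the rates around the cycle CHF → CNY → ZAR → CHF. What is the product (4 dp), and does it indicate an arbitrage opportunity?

Around CHF → CNY → ZAR → CHF: 1 ÷ 0.154730 × 2.87918 × 0.0537410 = 1.000000
Product ≈ 1 (deviation 0.000%, within rounding noise).

1.0000 (no arbitrage)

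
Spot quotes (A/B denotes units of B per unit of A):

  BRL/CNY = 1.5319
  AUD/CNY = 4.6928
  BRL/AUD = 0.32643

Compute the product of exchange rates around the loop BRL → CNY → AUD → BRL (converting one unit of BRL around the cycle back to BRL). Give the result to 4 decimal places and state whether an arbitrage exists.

1.0000 (no arbitrage)

Around BRL → CNY → AUD → BRL: 1 × 1.5319 ÷ 4.6928 ÷ 0.32643 = 1.000019
Product ≈ 1 (deviation 0.002%, within rounding noise).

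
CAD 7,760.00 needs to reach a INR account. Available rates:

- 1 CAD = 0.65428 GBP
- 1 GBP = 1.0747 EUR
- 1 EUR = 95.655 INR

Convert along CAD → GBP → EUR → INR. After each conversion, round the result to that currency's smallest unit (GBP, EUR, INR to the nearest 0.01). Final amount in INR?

CAD 7,760.00 × 0.65428 = GBP 5,077.21
GBP 5,077.21 × 1.0747 = EUR 5,456.48
EUR 5,456.48 × 95.655 = INR 521,939.59

INR 521,939.59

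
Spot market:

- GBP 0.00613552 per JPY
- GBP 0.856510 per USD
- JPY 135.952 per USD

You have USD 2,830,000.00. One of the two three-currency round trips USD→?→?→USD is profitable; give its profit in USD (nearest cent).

Profit: USD 75,908.24

Profitable loop is USD → GBP → JPY → USD:
USD 2,830,000.00 × 0.856510 = GBP 2,423,923.30
GBP 2,423,923.30 ÷ 0.00613552 = JPY 395,064,037
JPY 395,064,037 ÷ 135.952 = USD 2,905,908.24
Profit = USD 2,905,908.24 − USD 2,830,000.00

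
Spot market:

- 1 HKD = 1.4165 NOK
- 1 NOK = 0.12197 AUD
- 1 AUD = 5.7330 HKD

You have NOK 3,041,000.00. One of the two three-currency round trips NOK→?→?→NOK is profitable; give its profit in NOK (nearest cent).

Profit: NOK 29,187.33

Profitable loop is NOK → HKD → AUD → NOK:
NOK 3,041,000.00 ÷ 1.4165 = HKD 2,146,840.80
HKD 2,146,840.80 ÷ 5.7330 = AUD 374,470.75
AUD 374,470.75 ÷ 0.12197 = NOK 3,070,187.33
Profit = NOK 3,070,187.33 − NOK 3,041,000.00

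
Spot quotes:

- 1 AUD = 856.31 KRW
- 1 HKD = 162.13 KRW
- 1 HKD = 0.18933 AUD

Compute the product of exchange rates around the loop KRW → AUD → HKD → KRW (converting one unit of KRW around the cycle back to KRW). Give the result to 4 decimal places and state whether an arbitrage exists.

Around KRW → AUD → HKD → KRW: 1 ÷ 856.31 ÷ 0.18933 × 162.13 = 1.000030
Product ≈ 1 (deviation 0.003%, within rounding noise).

1.0000 (no arbitrage)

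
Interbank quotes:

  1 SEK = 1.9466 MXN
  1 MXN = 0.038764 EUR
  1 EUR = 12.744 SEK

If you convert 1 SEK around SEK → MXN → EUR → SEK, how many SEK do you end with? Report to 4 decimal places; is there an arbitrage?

0.9616 (arbitrage exists)

Around SEK → MXN → EUR → SEK: 1 × 1.9466 × 0.038764 × 12.744 = 0.961637
Product < 1; profitable direction is SEK → EUR → MXN → SEK.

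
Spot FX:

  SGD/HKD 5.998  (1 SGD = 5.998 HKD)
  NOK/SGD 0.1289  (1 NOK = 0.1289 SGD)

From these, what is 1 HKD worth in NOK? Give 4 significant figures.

HKD/NOK = 1.293

1 HKD ÷ 5.998 = 0.166722 SGD
0.166722 SGD ÷ 0.1289 = 1.29342 NOK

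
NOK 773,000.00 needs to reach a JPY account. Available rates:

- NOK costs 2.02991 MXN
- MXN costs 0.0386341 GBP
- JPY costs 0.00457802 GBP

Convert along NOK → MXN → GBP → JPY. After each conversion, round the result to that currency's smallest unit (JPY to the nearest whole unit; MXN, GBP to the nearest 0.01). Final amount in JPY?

JPY 13,241,873

NOK 773,000.00 × 2.02991 = MXN 1,569,120.43
MXN 1,569,120.43 × 0.0386341 = GBP 60,621.56
GBP 60,621.56 ÷ 0.00457802 = JPY 13,241,873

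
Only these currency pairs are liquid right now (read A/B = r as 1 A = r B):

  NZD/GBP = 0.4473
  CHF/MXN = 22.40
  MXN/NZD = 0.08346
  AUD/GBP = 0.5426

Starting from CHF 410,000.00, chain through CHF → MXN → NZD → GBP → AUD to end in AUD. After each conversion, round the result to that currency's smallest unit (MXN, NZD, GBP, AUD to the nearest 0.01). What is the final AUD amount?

CHF 410,000.00 × 22.40 = MXN 9,184,000.00
MXN 9,184,000.00 × 0.08346 = NZD 766,496.64
NZD 766,496.64 × 0.4473 = GBP 342,853.95
GBP 342,853.95 ÷ 0.5426 = AUD 631,872.37

AUD 631,872.37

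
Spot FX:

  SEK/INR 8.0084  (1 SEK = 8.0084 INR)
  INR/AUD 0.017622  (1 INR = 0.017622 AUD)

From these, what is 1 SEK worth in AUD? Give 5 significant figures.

SEK/AUD = 0.14112

1 SEK × 8.0084 = 8.0084 INR
8.0084 INR × 0.017622 = 0.141124 AUD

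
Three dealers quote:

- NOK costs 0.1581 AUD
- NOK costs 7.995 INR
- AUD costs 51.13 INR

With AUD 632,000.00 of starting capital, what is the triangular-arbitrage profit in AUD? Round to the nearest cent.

Profitable loop is AUD → INR → NOK → AUD:
AUD 632,000.00 × 51.13 = INR 32,314,160.00
INR 32,314,160.00 ÷ 7.995 = NOK 4,041,796.12
NOK 4,041,796.12 × 0.1581 = AUD 639,007.97
Profit = AUD 639,007.97 − AUD 632,000.00

Profit: AUD 7,007.97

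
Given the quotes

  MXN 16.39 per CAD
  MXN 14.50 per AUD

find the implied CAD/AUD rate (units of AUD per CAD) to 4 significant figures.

1 CAD × 16.39 = 16.39 MXN
16.39 MXN ÷ 14.50 = 1.13034 AUD

CAD/AUD = 1.130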